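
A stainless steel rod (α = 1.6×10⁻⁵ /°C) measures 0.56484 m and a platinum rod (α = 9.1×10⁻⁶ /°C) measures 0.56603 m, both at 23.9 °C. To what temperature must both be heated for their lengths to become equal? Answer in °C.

T = 330.1 °C

L₁(1 + α₁ΔT) = L₂(1 + α₂ΔT) ⇒ ΔT = (L₂ − L₁)/(α₁L₁ − α₂L₂)
L₂ − L₁ = 0.56603 − 0.56484 = 1.19×10⁻³ m
α₁L₁ − α₂L₂ = 1.6×10⁻⁵×0.56484 − 9.1×10⁻⁶×0.56603 = 3.886567×10⁻⁶ m/K
ΔT = 1.19×10⁻³ / 3.886567×10⁻⁶ = 306.183 K
T = 23.9 + 306.183 = 330.083 °C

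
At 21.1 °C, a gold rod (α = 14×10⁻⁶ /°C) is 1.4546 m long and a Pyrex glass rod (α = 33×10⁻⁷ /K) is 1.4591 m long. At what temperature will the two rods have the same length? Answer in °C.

Equal length when α₁L₁ΔT − α₂L₂ΔT = L₂ − L₁ = 4.50×10⁻³ m
α₁L₁ = 2.03644×10⁻⁵, α₂L₂ = 4.81503×10⁻⁶ → Δ(αL) = 1.554937×10⁻⁵ m/K
ΔT = 4.50×10⁻³ / 1.554937×10⁻⁵ = 289.401 K, so T = 21.1 + 289.401 = 310.501 °C

T = 310.5 °C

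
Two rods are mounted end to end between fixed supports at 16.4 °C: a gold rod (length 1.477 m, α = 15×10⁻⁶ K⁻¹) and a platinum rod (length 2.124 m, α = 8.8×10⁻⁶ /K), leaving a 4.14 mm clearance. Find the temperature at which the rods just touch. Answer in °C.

Gap closes when ΔL₁ + ΔL₂ = 4.14 mm = 4.14×10⁻³ m
(α₁L₁ + α₂L₂)ΔT = g
α₁L₁ + α₂L₂ = 15×10⁻⁶×1.477 + 8.8×10⁻⁶×2.124 = 4.08462×10⁻⁵ m/K
ΔT = 4.14×10⁻³ / 4.08462×10⁻⁵ = 101.36 K
T = 16.4 + 101.36 = 117.76 °C

T = 118 °C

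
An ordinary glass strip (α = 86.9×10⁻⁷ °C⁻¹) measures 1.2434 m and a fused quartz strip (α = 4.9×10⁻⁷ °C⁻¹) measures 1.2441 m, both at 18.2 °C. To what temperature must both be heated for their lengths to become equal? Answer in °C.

T = 86.86 °C

Equal length when α₁L₁ΔT − α₂L₂ΔT = L₂ − L₁ = 7.00×10⁻⁴ m
α₁L₁ = 1.0805146×10⁻⁵, α₂L₂ = 6.09609×10⁻⁷ → Δ(αL) = 1.0195537×10⁻⁵ m/K
ΔT = 7.00×10⁻⁴ / 1.0195537×10⁻⁵ = 68.6575 K, so T = 18.2 + 68.6575 = 86.8575 °C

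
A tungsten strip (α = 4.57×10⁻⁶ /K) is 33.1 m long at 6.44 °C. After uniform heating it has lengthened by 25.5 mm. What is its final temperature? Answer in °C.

T = 175 °C

ΔL = αL₀ΔT ⇒ ΔT = ΔL / (αL₀)
ΔT = 25.5×10⁻³ m / (4.57×10⁻⁶ × 33.1 m) = 168.58 K
T = 6.44 + 168.58 = 175.02 °C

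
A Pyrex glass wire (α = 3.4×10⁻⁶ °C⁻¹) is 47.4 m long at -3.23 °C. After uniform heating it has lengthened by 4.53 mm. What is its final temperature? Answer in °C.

T = 24.9 °C

ΔL = αL₀ΔT ⇒ ΔT = ΔL / (αL₀)
ΔT = 4.53×10⁻³ m / (3.4×10⁻⁶ × 47.4 m) = 28.109 K
T = -3.23 + 28.109 = 24.879 °C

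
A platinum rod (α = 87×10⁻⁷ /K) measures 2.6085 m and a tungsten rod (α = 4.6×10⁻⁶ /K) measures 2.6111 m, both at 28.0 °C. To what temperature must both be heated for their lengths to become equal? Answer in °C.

Equal length when α₁L₁ΔT − α₂L₂ΔT = L₂ − L₁ = 2.60×10⁻³ m
α₁L₁ = 2.269395×10⁻⁵, α₂L₂ = 1.201106×10⁻⁵ → Δ(αL) = 1.068289×10⁻⁵ m/K
ΔT = 2.60×10⁻³ / 1.068289×10⁻⁵ = 243.380 K, so T = 28.0 + 243.380 = 271.380 °C

T = 271.4 °C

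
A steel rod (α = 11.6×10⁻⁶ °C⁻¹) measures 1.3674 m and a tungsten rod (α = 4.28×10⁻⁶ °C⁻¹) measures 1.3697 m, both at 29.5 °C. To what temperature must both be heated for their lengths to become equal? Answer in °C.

T = 259.5 °C

L₁(1 + α₁ΔT) = L₂(1 + α₂ΔT) ⇒ ΔT = (L₂ − L₁)/(α₁L₁ − α₂L₂)
L₂ − L₁ = 1.3697 − 1.3674 = 2.30×10⁻³ m
α₁L₁ − α₂L₂ = 11.6×10⁻⁶×1.3674 − 4.28×10⁻⁶×1.3697 = 9.999524×10⁻⁶ m/K
ΔT = 2.30×10⁻³ / 9.999524×10⁻⁶ = 230.011 K
T = 29.5 + 230.011 = 259.511 °C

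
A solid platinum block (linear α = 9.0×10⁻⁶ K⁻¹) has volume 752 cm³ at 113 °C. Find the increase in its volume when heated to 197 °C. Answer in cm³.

Isotropic solid: β ≈ 3α = 2.7×10⁻⁵ /K; ΔT = 84 K
ΔV = 3αV₀ΔT = 3(9.0×10⁻⁶)(752)(84) = 1.71 cm³

ΔV = 1.71 cm³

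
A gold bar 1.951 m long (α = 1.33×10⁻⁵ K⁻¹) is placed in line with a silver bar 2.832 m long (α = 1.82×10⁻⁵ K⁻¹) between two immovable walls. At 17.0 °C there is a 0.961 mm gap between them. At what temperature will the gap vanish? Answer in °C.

Gap closes when ΔL₁ + ΔL₂ = 0.961 mm = 9.61×10⁻⁴ m
(α₁L₁ + α₂L₂)ΔT = g
α₁L₁ + α₂L₂ = 1.33×10⁻⁵×1.951 + 1.82×10⁻⁵×2.832 = 7.74907×10⁻⁵ m/K
ΔT = 9.61×10⁻⁴ / 7.74907×10⁻⁵ = 12.401 K
T = 17.0 + 12.401 = 29.401 °C

T = 29.4 °C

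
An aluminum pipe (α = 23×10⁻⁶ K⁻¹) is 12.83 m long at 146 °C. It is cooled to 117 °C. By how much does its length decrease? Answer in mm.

ΔL = 8.56 mm

|ΔT| = |117 − 146| = 29 K
ΔL = αL₀ΔT = (23×10⁻⁶)(12.83)(29) = 8.56×10⁻³ m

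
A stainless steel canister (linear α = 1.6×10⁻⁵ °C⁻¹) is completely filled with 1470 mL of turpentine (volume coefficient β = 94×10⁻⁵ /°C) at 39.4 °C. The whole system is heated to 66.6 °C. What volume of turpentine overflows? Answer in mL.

The canister also expands: β_container ≈ 3α = 4.8×10⁻⁵ /K
Net overflow = V₀(β_liq − 3α_cont)ΔT
β − 3α = 9.40×10⁻⁴ − 4.8×10⁻⁵ = 8.92×10⁻⁴ /K; ΔT = 27.2 K
ΔV = 1470 × 8.92×10⁻⁴ × 27.2 = 35.7 mL

35.7 mL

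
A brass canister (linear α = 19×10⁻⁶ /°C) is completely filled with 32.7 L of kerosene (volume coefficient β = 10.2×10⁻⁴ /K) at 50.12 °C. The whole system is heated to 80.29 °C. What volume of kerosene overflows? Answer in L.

The canister also expands: β_container ≈ 3α = 5.7×10⁻⁵ /K
Net overflow = V₀(β_liq − 3α_cont)ΔT
β − 3α = 1.02×10⁻³ − 5.7×10⁻⁵ = 9.63×10⁻⁴ /K; ΔT = 30.17 K
ΔV = 32.7 × 9.63×10⁻⁴ × 30.17 = 0.950 L

0.950 L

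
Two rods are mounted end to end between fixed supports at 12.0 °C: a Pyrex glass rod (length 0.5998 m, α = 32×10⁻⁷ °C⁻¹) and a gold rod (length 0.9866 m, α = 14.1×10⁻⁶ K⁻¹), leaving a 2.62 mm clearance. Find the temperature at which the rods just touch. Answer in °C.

α₁L₁ = 1.91936×10⁻⁶ m/K, α₂L₂ = 1.391106×10⁻⁵ m/K → total 1.583042×10⁻⁵ m/K
ΔT = g/(α₁L₁+α₂L₂) = 2.62×10⁻³ / 1.583042×10⁻⁵ = 165.50 K
T = 12.0 + 165.50 = 177.50 °C

T = 178 °C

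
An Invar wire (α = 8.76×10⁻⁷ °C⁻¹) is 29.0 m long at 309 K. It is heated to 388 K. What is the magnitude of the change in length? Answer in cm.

ΔL = 0.201 cm

|ΔT| = |388 − 309| = 79 K
ΔL = αL₀ΔT = (8.76×10⁻⁷)(29.0)(79) = 2.01×10⁻³ m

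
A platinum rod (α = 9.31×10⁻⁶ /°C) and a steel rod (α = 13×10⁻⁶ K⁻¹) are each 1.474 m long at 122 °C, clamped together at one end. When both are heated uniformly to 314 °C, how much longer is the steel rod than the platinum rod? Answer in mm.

1.04 mm

ΔT = 192 K
platinum: ΔL = 9.31×10⁻⁶ × 1.474 m × 192 = 2.6348×10⁻³ m = 2.6348 mm
steel: ΔL = 13×10⁻⁶ × 1.474 m × 192 = 3.6791×10⁻³ m = 3.6791 mm
difference = 3.6791 − 2.6348 = 1.0443 mm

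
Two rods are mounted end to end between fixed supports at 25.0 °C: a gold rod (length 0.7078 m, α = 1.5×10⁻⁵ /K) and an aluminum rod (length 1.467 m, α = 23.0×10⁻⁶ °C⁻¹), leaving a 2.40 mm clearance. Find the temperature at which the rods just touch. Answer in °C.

T = 79.1 °C

Gap closes when ΔL₁ + ΔL₂ = 2.40 mm = 2.40×10⁻³ m
(α₁L₁ + α₂L₂)ΔT = g
α₁L₁ + α₂L₂ = 1.5×10⁻⁵×0.7078 + 23.0×10⁻⁶×1.467 = 4.4358×10⁻⁵ m/K
ΔT = 2.40×10⁻³ / 4.4358×10⁻⁵ = 54.105 K
T = 25.0 + 54.105 = 79.105 °C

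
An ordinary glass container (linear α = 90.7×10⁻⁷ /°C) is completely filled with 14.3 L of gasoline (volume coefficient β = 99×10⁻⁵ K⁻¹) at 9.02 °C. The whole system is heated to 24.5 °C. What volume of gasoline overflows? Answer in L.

0.213 L

The container also expands: β_container ≈ 3α = 2.721×10⁻⁵ /K
Net overflow = V₀(β_liq − 3α_cont)ΔT
β − 3α = 9.90×10⁻⁴ − 2.721×10⁻⁵ = 9.6279×10⁻⁴ /K; ΔT = 15.48 K
ΔV = 14.3 × 9.6279×10⁻⁴ × 15.48 = 0.213 L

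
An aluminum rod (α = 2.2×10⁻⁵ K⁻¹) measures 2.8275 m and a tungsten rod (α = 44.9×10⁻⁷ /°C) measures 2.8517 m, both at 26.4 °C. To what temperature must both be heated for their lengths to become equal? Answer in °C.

L₁(1 + α₁ΔT) = L₂(1 + α₂ΔT) ⇒ ΔT = (L₂ − L₁)/(α₁L₁ − α₂L₂)
L₂ − L₁ = 2.8517 − 2.8275 = 2.42×10⁻² m
α₁L₁ − α₂L₂ = 2.2×10⁻⁵×2.8275 − 44.9×10⁻⁷×2.8517 = 4.9400867×10⁻⁵ m/K
ΔT = 2.42×10⁻² / 4.9400867×10⁻⁵ = 489.870 K
T = 26.4 + 489.870 = 516.270 °C

T = 516.3 °C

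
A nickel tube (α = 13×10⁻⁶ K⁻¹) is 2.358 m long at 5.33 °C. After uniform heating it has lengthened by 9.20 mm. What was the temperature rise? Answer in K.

ΔL = αL₀ΔT ⇒ ΔT = ΔL / (αL₀)
ΔT = 9.20×10⁻³ m / (13×10⁻⁶ × 2.358 m) = 300.12 K

ΔT = 300 K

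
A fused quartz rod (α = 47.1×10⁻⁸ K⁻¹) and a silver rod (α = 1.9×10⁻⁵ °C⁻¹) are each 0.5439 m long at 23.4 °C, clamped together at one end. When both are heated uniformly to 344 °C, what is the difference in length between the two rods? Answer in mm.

3.23 mm

ΔT = 320.6 K
fused quartz: ΔL = 47.1×10⁻⁸ × 0.5439 m × 320.6 = 8.2130×10⁻⁵ m = 0.082130 mm
silver: ΔL = 1.9×10⁻⁵ × 0.5439 m × 320.6 = 3.3131×10⁻³ m = 3.3131 mm
difference = 3.3131 − 0.082130 = 3.23097 mm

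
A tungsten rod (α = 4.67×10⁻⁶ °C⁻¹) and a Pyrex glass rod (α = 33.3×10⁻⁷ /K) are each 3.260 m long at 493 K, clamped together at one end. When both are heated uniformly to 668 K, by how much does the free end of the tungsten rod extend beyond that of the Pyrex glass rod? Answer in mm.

ΔT = 175 K
tungsten: ΔL = 4.67×10⁻⁶ × 3.260 m × 175 = 2.6642×10⁻³ m = 2.6642 mm
Pyrex glass: ΔL = 33.3×10⁻⁷ × 3.260 m × 175 = 1.8998×10⁻³ m = 1.8998 mm
difference = 2.6642 − 1.8998 = 0.7644 mm

0.764 mm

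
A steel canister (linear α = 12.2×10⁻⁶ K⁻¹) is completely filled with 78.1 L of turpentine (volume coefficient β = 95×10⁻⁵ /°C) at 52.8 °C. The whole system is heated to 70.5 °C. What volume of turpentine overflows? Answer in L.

1.26 L

The canister also expands: β_container ≈ 3α = 3.66×10⁻⁵ /K
Net overflow = V₀(β_liq − 3α_cont)ΔT
β − 3α = 9.50×10⁻⁴ − 3.66×10⁻⁵ = 9.134×10⁻⁴ /K; ΔT = 17.7 K
ΔV = 78.1 × 9.134×10⁻⁴ × 17.7 = 1.26 L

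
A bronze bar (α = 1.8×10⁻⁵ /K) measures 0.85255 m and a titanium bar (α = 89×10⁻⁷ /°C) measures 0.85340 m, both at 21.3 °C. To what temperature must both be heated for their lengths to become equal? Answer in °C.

L₁(1 + α₁ΔT) = L₂(1 + α₂ΔT) ⇒ ΔT = (L₂ − L₁)/(α₁L₁ − α₂L₂)
L₂ − L₁ = 0.85340 − 0.85255 = 8.50×10⁻⁴ m
α₁L₁ − α₂L₂ = 1.8×10⁻⁵×0.85255 − 89×10⁻⁷×0.85340 = 7.75064×10⁻⁶ m/K
ΔT = 8.50×10⁻⁴ / 7.75064×10⁻⁶ = 109.668 K
T = 21.3 + 109.668 = 130.968 °C

T = 131.0 °C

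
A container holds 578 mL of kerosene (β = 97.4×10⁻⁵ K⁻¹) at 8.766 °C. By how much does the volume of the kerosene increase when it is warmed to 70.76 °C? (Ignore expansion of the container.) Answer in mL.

|ΔT| = |70.76 − 8.766| = 61.994 K
ΔV = βV₀ΔT = (97.4×10⁻⁵)(578)(61.994) = 34.9 mL

ΔV = 34.9 mL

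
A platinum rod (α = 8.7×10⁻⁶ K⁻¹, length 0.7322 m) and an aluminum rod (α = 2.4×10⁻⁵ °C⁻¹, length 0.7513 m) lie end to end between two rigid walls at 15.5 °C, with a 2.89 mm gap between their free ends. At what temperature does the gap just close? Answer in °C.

α₁L₁ = 6.37014×10⁻⁶ m/K, α₂L₂ = 1.80312×10⁻⁵ m/K → total 2.440134×10⁻⁵ m/K
ΔT = g/(α₁L₁+α₂L₂) = 2.89×10⁻³ / 2.440134×10⁻⁵ = 118.44 K
T = 15.5 + 118.44 = 133.94 °C

T = 134 °C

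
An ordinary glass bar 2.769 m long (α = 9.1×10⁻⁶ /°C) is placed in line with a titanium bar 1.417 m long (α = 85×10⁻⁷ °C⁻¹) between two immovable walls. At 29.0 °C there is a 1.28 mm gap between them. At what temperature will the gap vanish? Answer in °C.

Gap closes when ΔL₁ + ΔL₂ = 1.28 mm = 1.28×10⁻³ m
(α₁L₁ + α₂L₂)ΔT = g
α₁L₁ + α₂L₂ = 9.1×10⁻⁶×2.769 + 85×10⁻⁷×1.417 = 3.72424×10⁻⁵ m/K
ΔT = 1.28×10⁻³ / 3.72424×10⁻⁵ = 34.369 K
T = 29.0 + 34.369 = 63.369 °C

T = 63.4 °C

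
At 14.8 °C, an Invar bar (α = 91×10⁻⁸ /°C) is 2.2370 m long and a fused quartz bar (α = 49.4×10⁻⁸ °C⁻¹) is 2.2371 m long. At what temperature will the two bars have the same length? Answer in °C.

L₁(1 + α₁ΔT) = L₂(1 + α₂ΔT) ⇒ ΔT = (L₂ − L₁)/(α₁L₁ − α₂L₂)
L₂ − L₁ = 2.2371 − 2.2370 = 1.00×10⁻⁴ m
α₁L₁ − α₂L₂ = 91×10⁻⁸×2.2370 − 49.4×10⁻⁸×2.2371 = 9.305426×10⁻⁷ m/K
ΔT = 1.00×10⁻⁴ / 9.305426×10⁻⁷ = 107.464 K
T = 14.8 + 107.464 = 122.264 °C

T = 122.3 °C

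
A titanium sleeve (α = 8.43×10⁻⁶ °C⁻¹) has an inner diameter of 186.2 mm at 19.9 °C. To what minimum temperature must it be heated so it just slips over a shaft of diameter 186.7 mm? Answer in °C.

T = 338 °C

Required Δd = 186.7 − 186.2 = 0.5 mm
Δd = αd₀ΔT ⇒ ΔT = Δd/(αd₀) = 0.5 / (8.43×10⁻⁶ × 186.2) = 318.54 K
T_min = 19.9 + 318.54 = 338.44 °C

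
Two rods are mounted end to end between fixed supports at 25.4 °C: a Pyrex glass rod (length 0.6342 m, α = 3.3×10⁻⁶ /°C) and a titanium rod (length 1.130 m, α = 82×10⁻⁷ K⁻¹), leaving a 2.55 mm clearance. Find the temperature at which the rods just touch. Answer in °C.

Gap closes when ΔL₁ + ΔL₂ = 2.55 mm = 2.55×10⁻³ m
(α₁L₁ + α₂L₂)ΔT = g
α₁L₁ + α₂L₂ = 3.3×10⁻⁶×0.6342 + 82×10⁻⁷×1.130 = 1.135886×10⁻⁵ m/K
ΔT = 2.55×10⁻³ / 1.135886×10⁻⁵ = 224.49 K
T = 25.4 + 224.49 = 249.89 °C

T = 250 °C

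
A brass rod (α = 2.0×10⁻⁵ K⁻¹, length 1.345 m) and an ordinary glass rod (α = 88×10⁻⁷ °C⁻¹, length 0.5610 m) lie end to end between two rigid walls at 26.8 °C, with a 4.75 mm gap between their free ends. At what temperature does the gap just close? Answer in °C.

T = 176 °C

α₁L₁ = 2.690×10⁻⁵ m/K, α₂L₂ = 4.9368×10⁻⁶ m/K → total 3.18368×10⁻⁵ m/K
ΔT = g/(α₁L₁+α₂L₂) = 4.75×10⁻³ / 3.18368×10⁻⁵ = 149.20 K
T = 26.8 + 149.20 = 176.00 °C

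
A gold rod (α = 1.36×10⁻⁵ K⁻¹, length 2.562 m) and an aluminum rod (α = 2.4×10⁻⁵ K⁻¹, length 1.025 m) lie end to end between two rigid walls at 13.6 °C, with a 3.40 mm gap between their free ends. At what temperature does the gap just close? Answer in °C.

T = 70.8 °C

Gap closes when ΔL₁ + ΔL₂ = 3.40 mm = 3.40×10⁻³ m
(α₁L₁ + α₂L₂)ΔT = g
α₁L₁ + α₂L₂ = 1.36×10⁻⁵×2.562 + 2.4×10⁻⁵×1.025 = 5.94432×10⁻⁵ m/K
ΔT = 3.40×10⁻³ / 5.94432×10⁻⁵ = 57.197 K
T = 13.6 + 57.197 = 70.797 °C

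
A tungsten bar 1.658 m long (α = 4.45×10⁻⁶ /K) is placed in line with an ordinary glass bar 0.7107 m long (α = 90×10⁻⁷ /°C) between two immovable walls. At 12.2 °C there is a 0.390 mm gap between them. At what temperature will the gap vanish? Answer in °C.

Gap closes when ΔL₁ + ΔL₂ = 0.390 mm = 3.90×10⁻⁴ m
(α₁L₁ + α₂L₂)ΔT = g
α₁L₁ + α₂L₂ = 4.45×10⁻⁶×1.658 + 90×10⁻⁷×0.7107 = 1.37744×10⁻⁵ m/K
ΔT = 3.90×10⁻⁴ / 1.37744×10⁻⁵ = 28.313 K
T = 12.2 + 28.313 = 40.513 °C

T = 40.5 °C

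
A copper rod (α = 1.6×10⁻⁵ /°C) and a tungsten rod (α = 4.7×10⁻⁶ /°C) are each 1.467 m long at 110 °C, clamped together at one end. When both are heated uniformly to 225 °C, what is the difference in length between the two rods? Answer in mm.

ΔT = 115 K
copper: ΔL = 1.6×10⁻⁵ × 1.467 m × 115 = 2.6993×10⁻³ m = 2.6993 mm
tungsten: ΔL = 4.7×10⁻⁶ × 1.467 m × 115 = 7.9291×10⁻⁴ m = 0.79291 mm
difference = 2.6993 − 0.79291 = 1.90639 mm

1.91 mm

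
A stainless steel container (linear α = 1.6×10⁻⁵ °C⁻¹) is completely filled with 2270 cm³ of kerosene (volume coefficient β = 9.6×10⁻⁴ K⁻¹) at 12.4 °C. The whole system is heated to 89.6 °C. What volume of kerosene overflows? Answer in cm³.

The container also expands: β_container ≈ 3α = 4.8×10⁻⁵ /K
Net overflow = V₀(β_liq − 3α_cont)ΔT
β − 3α = 9.60×10⁻⁴ − 4.8×10⁻⁵ = 9.12×10⁻⁴ /K; ΔT = 77.2 K
ΔV = 2270 × 9.12×10⁻⁴ × 77.2 = 160 cm³

160 cm³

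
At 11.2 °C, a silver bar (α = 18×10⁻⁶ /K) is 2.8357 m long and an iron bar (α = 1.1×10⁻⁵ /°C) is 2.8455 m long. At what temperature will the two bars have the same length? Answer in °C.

T = 507.6 °C

L₁(1 + α₁ΔT) = L₂(1 + α₂ΔT) ⇒ ΔT = (L₂ − L₁)/(α₁L₁ − α₂L₂)
L₂ − L₁ = 2.8455 − 2.8357 = 9.80×10⁻³ m
α₁L₁ − α₂L₂ = 18×10⁻⁶×2.8357 − 1.1×10⁻⁵×2.8455 = 1.97421×10⁻⁵ m/K
ΔT = 9.80×10⁻³ / 1.97421×10⁻⁵ = 496.401 K
T = 11.2 + 496.401 = 507.601 °C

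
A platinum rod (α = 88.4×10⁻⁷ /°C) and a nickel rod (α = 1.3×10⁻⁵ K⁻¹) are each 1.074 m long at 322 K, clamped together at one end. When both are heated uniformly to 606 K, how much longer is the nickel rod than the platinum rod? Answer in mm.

1.27 mm

ΔT = 284 K
platinum: ΔL = 88.4×10⁻⁷ × 1.074 m × 284 = 2.6963×10⁻³ m = 2.6963 mm
nickel: ΔL = 1.3×10⁻⁵ × 1.074 m × 284 = 3.9652×10⁻³ m = 3.9652 mm
difference = 3.9652 − 2.6963 = 1.2689 mm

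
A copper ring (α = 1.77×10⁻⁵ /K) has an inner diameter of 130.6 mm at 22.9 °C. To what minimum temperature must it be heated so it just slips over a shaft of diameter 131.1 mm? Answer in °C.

T = 239 °C

Required Δd = 131.1 − 130.6 = 0.5 mm
Δd = αd₀ΔT ⇒ ΔT = Δd/(αd₀) = 0.5 / (1.77×10⁻⁵ × 130.6) = 216.30 K
T_min = 22.9 + 216.30 = 239.20 °C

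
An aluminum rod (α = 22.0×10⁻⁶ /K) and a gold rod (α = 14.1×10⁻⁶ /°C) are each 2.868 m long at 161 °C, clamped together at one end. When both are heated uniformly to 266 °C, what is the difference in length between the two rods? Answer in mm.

ΔT = 105 K
aluminum: ΔL = 22.0×10⁻⁶ × 2.868 m × 105 = 6.6251×10⁻³ m = 6.6251 mm
gold: ΔL = 14.1×10⁻⁶ × 2.868 m × 105 = 4.2461×10⁻³ m = 4.2461 mm
difference = 6.6251 − 4.2461 = 2.3790 mm

2.38 mm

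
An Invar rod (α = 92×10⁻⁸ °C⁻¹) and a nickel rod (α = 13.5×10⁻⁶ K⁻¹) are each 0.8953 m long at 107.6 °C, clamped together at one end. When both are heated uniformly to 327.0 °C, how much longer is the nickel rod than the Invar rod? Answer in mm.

2.47 mm

ΔT = 219.4 K
Invar: ΔL = 92×10⁻⁸ × 0.8953 m × 219.4 = 1.8071×10⁻⁴ m = 0.18071 mm
nickel: ΔL = 13.5×10⁻⁶ × 0.8953 m × 219.4 = 2.6518×10⁻³ m = 2.6518 mm
difference = 2.6518 − 0.18071 = 2.47109 mm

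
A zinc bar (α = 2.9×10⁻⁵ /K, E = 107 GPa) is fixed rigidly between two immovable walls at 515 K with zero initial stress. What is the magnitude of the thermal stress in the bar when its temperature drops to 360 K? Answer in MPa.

σ = 481 MPa

Fully constrained: the free strain ε = αΔT is blocked, so σ = Eε = EαΔT.
|ΔT| = 155 K
σ = 107×10⁹ × 2.9×10⁻⁵ × 155 = 4.81×10⁸ Pa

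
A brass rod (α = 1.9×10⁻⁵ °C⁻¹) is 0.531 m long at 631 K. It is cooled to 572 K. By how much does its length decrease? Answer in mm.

|ΔT| = |572 − 631| = 59 K
ΔL = αL₀ΔT = (1.9×10⁻⁵)(0.531)(59) = 5.95×10⁻⁴ m

ΔL = 0.595 mm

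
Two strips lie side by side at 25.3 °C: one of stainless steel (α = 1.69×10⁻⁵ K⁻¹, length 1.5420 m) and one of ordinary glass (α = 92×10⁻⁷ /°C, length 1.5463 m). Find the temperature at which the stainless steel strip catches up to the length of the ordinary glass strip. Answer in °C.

L₁(1 + α₁ΔT) = L₂(1 + α₂ΔT) ⇒ ΔT = (L₂ − L₁)/(α₁L₁ − α₂L₂)
L₂ − L₁ = 1.5463 − 1.5420 = 4.30×10⁻³ m
α₁L₁ − α₂L₂ = 1.69×10⁻⁵×1.5420 − 92×10⁻⁷×1.5463 = 1.183384×10⁻⁵ m/K
ΔT = 4.30×10⁻³ / 1.183384×10⁻⁵ = 363.365 K
T = 25.3 + 363.365 = 388.665 °C

T = 388.7 °C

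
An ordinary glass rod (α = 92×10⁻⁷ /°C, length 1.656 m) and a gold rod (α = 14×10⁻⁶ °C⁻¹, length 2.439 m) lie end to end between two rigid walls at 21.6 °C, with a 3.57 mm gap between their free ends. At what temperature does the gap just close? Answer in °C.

T = 93.9 °C

α₁L₁ = 1.52352×10⁻⁵ m/K, α₂L₂ = 3.4146×10⁻⁵ m/K → total 4.93812×10⁻⁵ m/K
ΔT = g/(α₁L₁+α₂L₂) = 3.57×10⁻³ / 4.93812×10⁻⁵ = 72.295 K
T = 21.6 + 72.295 = 93.895 °C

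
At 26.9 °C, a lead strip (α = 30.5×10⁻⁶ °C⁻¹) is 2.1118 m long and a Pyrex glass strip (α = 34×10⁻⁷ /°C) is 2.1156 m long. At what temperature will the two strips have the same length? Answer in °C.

L₁(1 + α₁ΔT) = L₂(1 + α₂ΔT) ⇒ ΔT = (L₂ − L₁)/(α₁L₁ − α₂L₂)
L₂ − L₁ = 2.1156 − 2.1118 = 3.80×10⁻³ m
α₁L₁ − α₂L₂ = 30.5×10⁻⁶×2.1118 − 34×10⁻⁷×2.1156 = 5.721686×10⁻⁵ m/K
ΔT = 3.80×10⁻³ / 5.721686×10⁻⁵ = 66.4140 K
T = 26.9 + 66.4140 = 93.3140 °C

T = 93.31 °C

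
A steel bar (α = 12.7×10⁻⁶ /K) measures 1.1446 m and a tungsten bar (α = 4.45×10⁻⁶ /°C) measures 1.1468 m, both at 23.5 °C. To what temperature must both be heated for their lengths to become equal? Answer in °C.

L₁(1 + α₁ΔT) = L₂(1 + α₂ΔT) ⇒ ΔT = (L₂ − L₁)/(α₁L₁ − α₂L₂)
L₂ − L₁ = 1.1468 − 1.1446 = 2.20×10⁻³ m
α₁L₁ − α₂L₂ = 12.7×10⁻⁶×1.1446 − 4.45×10⁻⁶×1.1468 = 9.43316×10⁻⁶ m/K
ΔT = 2.20×10⁻³ / 9.43316×10⁻⁶ = 233.220 K
T = 23.5 + 233.220 = 256.720 °C

T = 256.7 °C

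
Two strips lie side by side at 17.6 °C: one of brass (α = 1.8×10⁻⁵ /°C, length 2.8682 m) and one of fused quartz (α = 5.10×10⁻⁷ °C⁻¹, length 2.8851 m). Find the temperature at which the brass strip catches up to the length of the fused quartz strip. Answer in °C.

T = 354.5 °C

L₁(1 + α₁ΔT) = L₂(1 + α₂ΔT) ⇒ ΔT = (L₂ − L₁)/(α₁L₁ − α₂L₂)
L₂ − L₁ = 2.8851 − 2.8682 = 1.69×10⁻² m
α₁L₁ − α₂L₂ = 1.8×10⁻⁵×2.8682 − 5.10×10⁻⁷×2.8851 = 5.0156199×10⁻⁵ m/K
ΔT = 1.69×10⁻² / 5.0156199×10⁻⁵ = 336.947 K
T = 17.6 + 336.947 = 354.547 °C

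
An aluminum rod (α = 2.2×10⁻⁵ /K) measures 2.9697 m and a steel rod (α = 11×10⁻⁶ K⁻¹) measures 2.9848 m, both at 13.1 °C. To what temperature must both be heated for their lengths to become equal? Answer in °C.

L₁(1 + α₁ΔT) = L₂(1 + α₂ΔT) ⇒ ΔT = (L₂ − L₁)/(α₁L₁ − α₂L₂)
L₂ − L₁ = 2.9848 − 2.9697 = 1.51×10⁻² m
α₁L₁ − α₂L₂ = 2.2×10⁻⁵×2.9697 − 11×10⁻⁶×2.9848 = 3.25006×10⁻⁵ m/K
ΔT = 1.51×10⁻² / 3.25006×10⁻⁵ = 464.607 K
T = 13.1 + 464.607 = 477.707 °C

T = 477.7 °C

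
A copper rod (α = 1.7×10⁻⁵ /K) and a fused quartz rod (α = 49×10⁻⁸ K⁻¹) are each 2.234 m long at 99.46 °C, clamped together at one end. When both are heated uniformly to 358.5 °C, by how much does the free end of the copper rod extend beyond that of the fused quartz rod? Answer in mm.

9.55 mm

ΔT = 259.04 K
copper: ΔL = 1.7×10⁻⁵ × 2.234 m × 259.04 = 9.8378×10⁻³ m = 9.8378 mm
fused quartz: ΔL = 49×10⁻⁸ × 2.234 m × 259.04 = 2.8356×10⁻⁴ m = 0.28356 mm
difference = 9.8378 − 0.28356 = 9.55424 mm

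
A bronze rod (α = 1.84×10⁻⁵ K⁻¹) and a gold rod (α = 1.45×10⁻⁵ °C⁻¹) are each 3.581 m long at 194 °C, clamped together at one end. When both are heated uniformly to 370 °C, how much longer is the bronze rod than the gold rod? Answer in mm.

ΔT = 176 K
bronze: ΔL = 1.84×10⁻⁵ × 3.581 m × 176 = 1.1597×10⁻² m = 11.597 mm
gold: ΔL = 1.45×10⁻⁵ × 3.581 m × 176 = 9.1387×10⁻³ m = 9.1387 mm
difference = 11.597 − 9.1387 = 2.4583 mm

2.46 mm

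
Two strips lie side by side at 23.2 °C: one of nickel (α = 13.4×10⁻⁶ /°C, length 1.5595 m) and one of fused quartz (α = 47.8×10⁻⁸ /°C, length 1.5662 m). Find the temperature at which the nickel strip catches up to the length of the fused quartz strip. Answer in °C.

T = 355.7 °C

L₁(1 + α₁ΔT) = L₂(1 + α₂ΔT) ⇒ ΔT = (L₂ − L₁)/(α₁L₁ − α₂L₂)
L₂ − L₁ = 1.5662 − 1.5595 = 6.70×10⁻³ m
α₁L₁ − α₂L₂ = 13.4×10⁻⁶×1.5595 − 47.8×10⁻⁸×1.5662 = 2.01486564×10⁻⁵ m/K
ΔT = 6.70×10⁻³ / 2.01486564×10⁻⁵ = 332.528 K
T = 23.2 + 332.528 = 355.728 °C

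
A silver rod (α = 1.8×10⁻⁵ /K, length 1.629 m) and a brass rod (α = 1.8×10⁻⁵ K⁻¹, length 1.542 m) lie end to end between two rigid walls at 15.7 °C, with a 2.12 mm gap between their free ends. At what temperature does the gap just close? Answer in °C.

T = 52.8 °C

α₁L₁ = 2.9322×10⁻⁵ m/K, α₂L₂ = 2.7756×10⁻⁵ m/K → total 5.7078×10⁻⁵ m/K
ΔT = g/(α₁L₁+α₂L₂) = 2.12×10⁻³ / 5.7078×10⁻⁵ = 37.142 K
T = 15.7 + 37.142 = 52.842 °C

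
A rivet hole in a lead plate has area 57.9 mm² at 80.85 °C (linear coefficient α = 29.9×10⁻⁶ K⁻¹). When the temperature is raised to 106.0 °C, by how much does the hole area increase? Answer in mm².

Area coefficient ≈ 2α; |ΔT| = 25.15 K
ΔA = 2αA₀ΔT = 2(29.9×10⁻⁶)(57.9)(25.15) = 0.0871 mm²

ΔA = 0.0871 mm²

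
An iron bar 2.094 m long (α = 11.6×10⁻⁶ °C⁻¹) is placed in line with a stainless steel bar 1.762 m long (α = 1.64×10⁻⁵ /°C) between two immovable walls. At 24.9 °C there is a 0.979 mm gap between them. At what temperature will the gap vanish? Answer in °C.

α₁L₁ = 2.42904×10⁻⁵ m/K, α₂L₂ = 2.88968×10⁻⁵ m/K → total 5.31872×10⁻⁵ m/K
ΔT = g/(α₁L₁+α₂L₂) = 9.79×10⁻⁴ / 5.31872×10⁻⁵ = 18.407 K
T = 24.9 + 18.407 = 43.307 °C

T = 43.3 °C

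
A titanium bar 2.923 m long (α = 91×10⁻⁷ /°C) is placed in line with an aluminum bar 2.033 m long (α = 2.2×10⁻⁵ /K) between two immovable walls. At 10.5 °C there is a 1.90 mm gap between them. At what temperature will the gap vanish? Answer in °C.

Gap closes when ΔL₁ + ΔL₂ = 1.90 mm = 1.90×10⁻³ m
(α₁L₁ + α₂L₂)ΔT = g
α₁L₁ + α₂L₂ = 91×10⁻⁷×2.923 + 2.2×10⁻⁵×2.033 = 7.13253×10⁻⁵ m/K
ΔT = 1.90×10⁻³ / 7.13253×10⁻⁵ = 26.639 K
T = 10.5 + 26.639 = 37.139 °C

T = 37.1 °C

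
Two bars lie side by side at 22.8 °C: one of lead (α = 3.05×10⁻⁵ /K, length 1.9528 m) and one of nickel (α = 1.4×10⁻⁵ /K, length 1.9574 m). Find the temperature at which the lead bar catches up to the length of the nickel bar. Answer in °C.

T = 165.8 °C

L₁(1 + α₁ΔT) = L₂(1 + α₂ΔT) ⇒ ΔT = (L₂ − L₁)/(α₁L₁ − α₂L₂)
L₂ − L₁ = 1.9574 − 1.9528 = 4.60×10⁻³ m
α₁L₁ − α₂L₂ = 3.05×10⁻⁵×1.9528 − 1.4×10⁻⁵×1.9574 = 3.21568×10⁻⁵ m/K
ΔT = 4.60×10⁻³ / 3.21568×10⁻⁵ = 143.049 K
T = 22.8 + 143.049 = 165.849 °C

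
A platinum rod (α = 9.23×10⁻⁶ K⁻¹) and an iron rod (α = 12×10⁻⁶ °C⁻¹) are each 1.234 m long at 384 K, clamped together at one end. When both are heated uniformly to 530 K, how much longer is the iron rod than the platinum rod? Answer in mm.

ΔT = 146 K
platinum: ΔL = 9.23×10⁻⁶ × 1.234 m × 146 = 1.6629×10⁻³ m = 1.6629 mm
iron: ΔL = 12×10⁻⁶ × 1.234 m × 146 = 2.1620×10⁻³ m = 2.1620 mm
difference = 2.1620 − 1.6629 = 0.4991 mm

0.499 mm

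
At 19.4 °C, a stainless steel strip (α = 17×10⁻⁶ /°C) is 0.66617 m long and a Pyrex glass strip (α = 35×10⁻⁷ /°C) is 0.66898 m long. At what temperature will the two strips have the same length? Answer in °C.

T = 332.2 °C

L₁(1 + α₁ΔT) = L₂(1 + α₂ΔT) ⇒ ΔT = (L₂ − L₁)/(α₁L₁ − α₂L₂)
L₂ − L₁ = 0.66898 − 0.66617 = 2.81×10⁻³ m
α₁L₁ − α₂L₂ = 17×10⁻⁶×0.66617 − 35×10⁻⁷×0.66898 = 8.98346×10⁻⁶ m/K
ΔT = 2.81×10⁻³ / 8.98346×10⁻⁶ = 312.797 K
T = 19.4 + 312.797 = 332.197 °C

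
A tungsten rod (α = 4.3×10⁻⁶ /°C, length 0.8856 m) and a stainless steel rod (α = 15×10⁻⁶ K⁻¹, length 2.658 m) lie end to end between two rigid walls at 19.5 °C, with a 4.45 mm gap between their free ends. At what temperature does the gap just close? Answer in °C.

Gap closes when ΔL₁ + ΔL₂ = 4.45 mm = 4.45×10⁻³ m
(α₁L₁ + α₂L₂)ΔT = g
α₁L₁ + α₂L₂ = 4.3×10⁻⁶×0.8856 + 15×10⁻⁶×2.658 = 4.367808×10⁻⁵ m/K
ΔT = 4.45×10⁻³ / 4.367808×10⁻⁵ = 101.88 K
T = 19.5 + 101.88 = 121.38 °C

T = 121 °C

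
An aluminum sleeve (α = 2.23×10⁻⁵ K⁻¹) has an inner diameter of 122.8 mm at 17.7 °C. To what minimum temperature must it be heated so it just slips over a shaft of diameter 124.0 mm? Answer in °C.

Required Δd = 124.0 − 122.8 = 1.2 mm
Δd = αd₀ΔT ⇒ ΔT = Δd/(αd₀) = 1.2 / (2.23×10⁻⁵ × 122.8) = 438.21 K
T_min = 17.7 + 438.21 = 455.91 °C

T = 456 °C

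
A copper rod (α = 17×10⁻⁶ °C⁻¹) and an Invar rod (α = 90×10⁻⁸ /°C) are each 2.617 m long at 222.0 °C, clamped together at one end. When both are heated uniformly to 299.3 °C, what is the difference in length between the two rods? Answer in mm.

3.26 mm

ΔT = 77.3 K
copper: ΔL = 17×10⁻⁶ × 2.617 m × 77.3 = 3.4390×10⁻³ m = 3.4390 mm
Invar: ΔL = 90×10⁻⁸ × 2.617 m × 77.3 = 1.8206×10⁻⁴ m = 0.18206 mm
difference = 3.4390 − 0.18206 = 3.25694 mm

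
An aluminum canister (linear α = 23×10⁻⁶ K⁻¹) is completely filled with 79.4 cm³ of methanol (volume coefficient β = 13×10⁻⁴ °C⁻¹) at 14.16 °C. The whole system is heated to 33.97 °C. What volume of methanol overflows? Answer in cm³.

The canister also expands: β_container ≈ 3α = 6.9×10⁻⁵ /K
Net overflow = V₀(β_liq − 3α_cont)ΔT
β − 3α = 1.30×10⁻³ − 6.9×10⁻⁵ = 1.231×10⁻³ /K; ΔT = 19.81 K
ΔV = 79.4 × 1.231×10⁻³ × 19.81 = 1.94 cm³

1.94 cm³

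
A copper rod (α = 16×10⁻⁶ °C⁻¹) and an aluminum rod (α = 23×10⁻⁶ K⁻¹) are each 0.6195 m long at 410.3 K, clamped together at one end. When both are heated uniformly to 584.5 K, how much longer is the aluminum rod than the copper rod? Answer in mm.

0.755 mm

ΔT = 174.2 K
copper: ΔL = 16×10⁻⁶ × 0.6195 m × 174.2 = 1.7267×10⁻³ m = 1.7267 mm
aluminum: ΔL = 23×10⁻⁶ × 0.6195 m × 174.2 = 2.4821×10⁻³ m = 2.4821 mm
difference = 2.4821 − 1.7267 = 0.7554 mm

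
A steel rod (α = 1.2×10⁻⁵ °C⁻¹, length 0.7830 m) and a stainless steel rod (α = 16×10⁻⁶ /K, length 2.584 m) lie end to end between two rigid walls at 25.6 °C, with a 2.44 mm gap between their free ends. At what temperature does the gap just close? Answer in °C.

Gap closes when ΔL₁ + ΔL₂ = 2.44 mm = 2.44×10⁻³ m
(α₁L₁ + α₂L₂)ΔT = g
α₁L₁ + α₂L₂ = 1.2×10⁻⁵×0.7830 + 16×10⁻⁶×2.584 = 5.074×10⁻⁵ m/K
ΔT = 2.44×10⁻³ / 5.074×10⁻⁵ = 48.088 K
T = 25.6 + 48.088 = 73.688 °C

T = 73.7 °C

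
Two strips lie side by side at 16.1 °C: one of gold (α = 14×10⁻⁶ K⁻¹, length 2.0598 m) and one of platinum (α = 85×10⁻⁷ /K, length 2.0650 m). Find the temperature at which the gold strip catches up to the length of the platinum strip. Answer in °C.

L₁(1 + α₁ΔT) = L₂(1 + α₂ΔT) ⇒ ΔT = (L₂ − L₁)/(α₁L₁ − α₂L₂)
L₂ − L₁ = 2.0650 − 2.0598 = 5.20×10⁻³ m
α₁L₁ − α₂L₂ = 14×10⁻⁶×2.0598 − 85×10⁻⁷×2.0650 = 1.12847×10⁻⁵ m/K
ΔT = 5.20×10⁻³ / 1.12847×10⁻⁵ = 460.801 K
T = 16.1 + 460.801 = 476.901 °C

T = 476.9 °C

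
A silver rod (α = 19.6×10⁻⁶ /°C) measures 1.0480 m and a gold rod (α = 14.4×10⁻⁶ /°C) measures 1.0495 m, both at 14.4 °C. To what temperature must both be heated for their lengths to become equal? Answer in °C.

L₁(1 + α₁ΔT) = L₂(1 + α₂ΔT) ⇒ ΔT = (L₂ − L₁)/(α₁L₁ − α₂L₂)
L₂ − L₁ = 1.0495 − 1.0480 = 1.50×10⁻³ m
α₁L₁ − α₂L₂ = 19.6×10⁻⁶×1.0480 − 14.4×10⁻⁶×1.0495 = 5.428×10⁻⁶ m/K
ΔT = 1.50×10⁻³ / 5.428×10⁻⁶ = 276.345 K
T = 14.4 + 276.345 = 290.745 °C

T = 290.7 °C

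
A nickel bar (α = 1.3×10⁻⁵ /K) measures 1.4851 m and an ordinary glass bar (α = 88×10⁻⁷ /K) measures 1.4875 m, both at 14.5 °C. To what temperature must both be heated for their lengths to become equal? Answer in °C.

T = 400.6 °C

Equal length when α₁L₁ΔT − α₂L₂ΔT = L₂ − L₁ = 2.40×10⁻³ m
α₁L₁ = 1.93063×10⁻⁵, α₂L₂ = 1.309×10⁻⁵ → Δ(αL) = 6.2163×10⁻⁶ m/K
ΔT = 2.40×10⁻³ / 6.2163×10⁻⁶ = 386.082 K, so T = 14.5 + 386.082 = 400.582 °C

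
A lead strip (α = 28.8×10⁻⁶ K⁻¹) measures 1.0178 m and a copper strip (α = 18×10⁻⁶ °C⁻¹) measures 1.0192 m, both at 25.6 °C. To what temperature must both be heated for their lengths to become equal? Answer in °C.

L₁(1 + α₁ΔT) = L₂(1 + α₂ΔT) ⇒ ΔT = (L₂ − L₁)/(α₁L₁ − α₂L₂)
L₂ − L₁ = 1.0192 − 1.0178 = 1.40×10⁻³ m
α₁L₁ − α₂L₂ = 28.8×10⁻⁶×1.0178 − 18×10⁻⁶×1.0192 = 1.096704×10⁻⁵ m/K
ΔT = 1.40×10⁻³ / 1.096704×10⁻⁵ = 127.655 K
T = 25.6 + 127.655 = 153.255 °C

T = 153.3 °C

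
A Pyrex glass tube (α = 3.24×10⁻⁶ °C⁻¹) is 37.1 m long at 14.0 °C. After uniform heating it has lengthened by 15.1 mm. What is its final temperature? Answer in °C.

T = 140 °C

ΔL = αL₀ΔT ⇒ ΔT = ΔL / (αL₀)
ΔT = 15.1×10⁻³ m / (3.24×10⁻⁶ × 37.1 m) = 125.62 K
T = 14.0 + 125.62 = 139.62 °C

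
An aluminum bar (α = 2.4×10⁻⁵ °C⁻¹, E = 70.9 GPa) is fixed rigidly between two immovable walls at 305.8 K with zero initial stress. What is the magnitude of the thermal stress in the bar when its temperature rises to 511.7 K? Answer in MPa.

Fully constrained: the free strain ε = αΔT is blocked, so σ = Eε = EαΔT.
|ΔT| = 205.9 K
σ = 70.9×10⁹ × 2.4×10⁻⁵ × 205.9 = 3.50×10⁸ Pa

σ = 350 MPa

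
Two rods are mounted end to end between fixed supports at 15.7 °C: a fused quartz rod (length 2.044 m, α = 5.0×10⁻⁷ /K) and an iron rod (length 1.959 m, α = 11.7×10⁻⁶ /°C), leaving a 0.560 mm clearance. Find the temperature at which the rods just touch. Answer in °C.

Gap closes when ΔL₁ + ΔL₂ = 0.560 mm = 5.60×10⁻⁴ m
(α₁L₁ + α₂L₂)ΔT = g
α₁L₁ + α₂L₂ = 5.0×10⁻⁷×2.044 + 11.7×10⁻⁶×1.959 = 2.39423×10⁻⁵ m/K
ΔT = 5.60×10⁻⁴ / 2.39423×10⁻⁵ = 23.390 K
T = 15.7 + 23.390 = 39.090 °C

T = 39.1 °C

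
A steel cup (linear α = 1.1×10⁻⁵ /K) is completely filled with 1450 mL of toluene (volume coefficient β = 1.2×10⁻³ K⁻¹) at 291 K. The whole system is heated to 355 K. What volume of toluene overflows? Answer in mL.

108 mL

The cup also expands: β_container ≈ 3α = 3.3×10⁻⁵ /K
Net overflow = V₀(β_liq − 3α_cont)ΔT
β − 3α = 1.20×10⁻³ − 3.3×10⁻⁵ = 1.167×10⁻³ /K; ΔT = 64 K
ΔV = 1450 × 1.167×10⁻³ × 64 = 108 mL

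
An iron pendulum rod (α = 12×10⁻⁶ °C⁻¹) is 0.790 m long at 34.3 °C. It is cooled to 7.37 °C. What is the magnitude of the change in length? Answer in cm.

|ΔT| = |7.37 − 34.3| = 26.93 K
ΔL = αL₀ΔT = (12×10⁻⁶)(0.790)(26.93) = 2.55×10⁻⁴ m

ΔL = 0.0255 cm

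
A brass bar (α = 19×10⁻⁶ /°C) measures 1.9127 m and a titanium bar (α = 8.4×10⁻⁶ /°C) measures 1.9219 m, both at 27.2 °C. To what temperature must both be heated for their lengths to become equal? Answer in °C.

L₁(1 + α₁ΔT) = L₂(1 + α₂ΔT) ⇒ ΔT = (L₂ − L₁)/(α₁L₁ − α₂L₂)
L₂ − L₁ = 1.9219 − 1.9127 = 9.20×10⁻³ m
α₁L₁ − α₂L₂ = 19×10⁻⁶×1.9127 − 8.4×10⁻⁶×1.9219 = 2.019734×10⁻⁵ m/K
ΔT = 9.20×10⁻³ / 2.019734×10⁻⁵ = 455.506 K
T = 27.2 + 455.506 = 482.706 °C

T = 482.7 °C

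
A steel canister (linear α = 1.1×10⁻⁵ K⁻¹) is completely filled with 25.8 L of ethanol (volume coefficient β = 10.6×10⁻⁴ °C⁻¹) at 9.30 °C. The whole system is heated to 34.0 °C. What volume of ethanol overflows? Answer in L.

0.654 L

The canister also expands: β_container ≈ 3α = 3.3×10⁻⁵ /K
Net overflow = V₀(β_liq − 3α_cont)ΔT
β − 3α = 1.06×10⁻³ − 3.3×10⁻⁵ = 1.027×10⁻³ /K; ΔT = 24.70 K
ΔV = 25.8 × 1.027×10⁻³ × 24.70 = 0.654 L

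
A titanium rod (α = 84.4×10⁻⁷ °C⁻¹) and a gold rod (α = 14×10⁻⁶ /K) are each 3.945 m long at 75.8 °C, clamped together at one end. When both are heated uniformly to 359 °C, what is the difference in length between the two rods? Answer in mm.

6.21 mm

ΔT = 283.2 K
titanium: ΔL = 84.4×10⁻⁷ × 3.945 m × 283.2 = 9.4294×10⁻³ m = 9.4294 mm
gold: ΔL = 14×10⁻⁶ × 3.945 m × 283.2 = 1.5641×10⁻² m = 15.641 mm
difference = 15.641 − 9.4294 = 6.2116 mm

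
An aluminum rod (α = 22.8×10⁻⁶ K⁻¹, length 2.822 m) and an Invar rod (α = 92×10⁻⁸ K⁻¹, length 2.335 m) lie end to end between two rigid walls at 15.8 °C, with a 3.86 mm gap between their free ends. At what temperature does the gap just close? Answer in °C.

T = 73.9 °C

α₁L₁ = 6.43416×10⁻⁵ m/K, α₂L₂ = 2.1482×10⁻⁶ m/K → total 6.64898×10⁻⁵ m/K
ΔT = g/(α₁L₁+α₂L₂) = 3.86×10⁻³ / 6.64898×10⁻⁵ = 58.054 K
T = 15.8 + 58.054 = 73.854 °C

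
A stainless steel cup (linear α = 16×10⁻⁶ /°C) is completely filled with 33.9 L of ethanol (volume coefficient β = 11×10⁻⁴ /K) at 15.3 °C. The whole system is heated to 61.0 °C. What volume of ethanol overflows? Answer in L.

1.63 L

The cup also expands: β_container ≈ 3α = 4.8×10⁻⁵ /K
Net overflow = V₀(β_liq − 3α_cont)ΔT
β − 3α = 1.10×10⁻³ − 4.8×10⁻⁵ = 1.052×10⁻³ /K; ΔT = 45.7 K
ΔV = 33.9 × 1.052×10⁻³ × 45.7 = 1.63 L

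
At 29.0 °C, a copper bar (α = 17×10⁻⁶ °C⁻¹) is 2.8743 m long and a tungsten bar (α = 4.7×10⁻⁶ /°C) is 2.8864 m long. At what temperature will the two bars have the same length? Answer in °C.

L₁(1 + α₁ΔT) = L₂(1 + α₂ΔT) ⇒ ΔT = (L₂ − L₁)/(α₁L₁ − α₂L₂)
L₂ − L₁ = 2.8864 − 2.8743 = 1.21×10⁻² m
α₁L₁ − α₂L₂ = 17×10⁻⁶×2.8743 − 4.7×10⁻⁶×2.8864 = 3.529702×10⁻⁵ m/K
ΔT = 1.21×10⁻² / 3.529702×10⁻⁵ = 342.805 K
T = 29.0 + 342.805 = 371.805 °C

T = 371.8 °C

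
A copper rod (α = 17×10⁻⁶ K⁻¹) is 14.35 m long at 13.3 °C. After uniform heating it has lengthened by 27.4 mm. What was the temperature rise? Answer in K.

ΔT = 112 K

ΔL = αL₀ΔT ⇒ ΔT = ΔL / (αL₀)
ΔT = 27.4×10⁻³ m / (17×10⁻⁶ × 14.35 m) = 112.32 K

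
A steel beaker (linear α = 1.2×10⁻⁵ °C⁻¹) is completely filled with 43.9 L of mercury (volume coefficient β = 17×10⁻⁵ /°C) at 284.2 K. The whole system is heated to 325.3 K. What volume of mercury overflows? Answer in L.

The beaker also expands: β_container ≈ 3α = 3.6×10⁻⁵ /K
Net overflow = V₀(β_liq − 3α_cont)ΔT
β − 3α = 1.70×10⁻⁴ − 3.6×10⁻⁵ = 1.34×10⁻⁴ /K; ΔT = 41.1 K
ΔV = 43.9 × 1.34×10⁻⁴ × 41.1 = 0.242 L

0.242 L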